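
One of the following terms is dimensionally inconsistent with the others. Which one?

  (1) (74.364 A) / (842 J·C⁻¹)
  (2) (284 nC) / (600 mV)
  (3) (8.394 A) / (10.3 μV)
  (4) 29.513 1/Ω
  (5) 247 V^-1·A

(2)

Dimensions:
  (1) [A] / [kg·m²·s⁻³·A⁻¹] = kg⁻¹·m⁻²·s³·A²
  (2) [s·A] / [kg·m²·s⁻³·A⁻¹] = kg⁻¹·m⁻²·s⁴·A²
  (3) [A] / [kg·m²·s⁻³·A⁻¹] = kg⁻¹·m⁻²·s³·A²
  (4) Ω⁻¹ = (V·A⁻¹)⁻¹ = kg⁻¹·m⁻²·s³·A²
  (5) A·V⁻¹ = A·(J·C⁻¹)⁻¹ = kg⁻¹·m⁻²·s³·A²
All reduce to kg⁻¹·m⁻²·s³·A² except (2), which is kg⁻¹·m⁻²·s⁴·A².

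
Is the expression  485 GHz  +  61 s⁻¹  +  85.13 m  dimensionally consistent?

No

In SI base units:
  485 GHz:  Hz = s⁻¹
  61 s⁻¹:  s⁻¹
  85.13 m:  m
The terms do not share a single dimension (m vs s⁻¹).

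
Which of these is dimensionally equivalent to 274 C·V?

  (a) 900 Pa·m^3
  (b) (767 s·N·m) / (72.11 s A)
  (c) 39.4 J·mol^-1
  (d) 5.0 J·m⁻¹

Reference: C·V = s·A·J·C⁻¹ = kg·m²·s⁻².
Each option:
  (a) Pa·m³ = N·m⁻²·m³ = kg·m²·s⁻²  ← same
  (b) [kg·m²·s⁻¹] / [s·A] = kg·m²·s⁻²·A⁻¹
  (c) J·mol⁻¹ = N·m·mol⁻¹ = kg·m²·s⁻²·mol⁻¹
  (d) J·m⁻¹ = N·m·m⁻¹ = kg·m·s⁻²
Only (a) matches kg·m²·s⁻².

(a)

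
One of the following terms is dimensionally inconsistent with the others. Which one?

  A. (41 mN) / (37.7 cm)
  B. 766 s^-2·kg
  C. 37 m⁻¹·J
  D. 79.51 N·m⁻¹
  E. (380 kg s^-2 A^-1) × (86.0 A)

Expand each in SI base units:
  A. [kg·m·s⁻²] / [m] = kg·s⁻²
  B. kg·s⁻²
  C. J·m⁻¹ = N·m·m⁻¹ = kg·m·s⁻²
  D. N·m⁻¹ = kg·m·s⁻²·m⁻¹ = kg·s⁻²
  E. [kg·s⁻²·A⁻¹] · [A] = kg·s⁻²
All reduce to kg·s⁻² except C., which is kg·m·s⁻².

C.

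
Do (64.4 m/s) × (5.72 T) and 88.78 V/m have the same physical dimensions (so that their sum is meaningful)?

Expand each in SI base units:
  (64.4 m/s) × (5.72 T):  [m·s⁻¹] · [kg·s⁻²·A⁻¹] = kg·m·s⁻³·A⁻¹
  88.78 V/m:  V·m⁻¹ = J·C⁻¹·m⁻¹ = kg·m·s⁻³·A⁻¹
Both are kg·m·s⁻³·A⁻¹, so they have the same dimensions and can be added.

Yes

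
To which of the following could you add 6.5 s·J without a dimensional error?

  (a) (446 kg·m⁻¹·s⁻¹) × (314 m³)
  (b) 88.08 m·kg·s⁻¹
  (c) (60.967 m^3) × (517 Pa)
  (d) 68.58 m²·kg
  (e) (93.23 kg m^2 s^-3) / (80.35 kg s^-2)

(a)

Reference: J·s = N·m·s = kg·m²·s⁻¹.
Each option:
  (a) [kg·m⁻¹·s⁻¹] · [m³] = kg·m²·s⁻¹  ← same
  (b) kg·m·s⁻¹
  (c) [m³] · [kg·m⁻¹·s⁻²] = kg·m²·s⁻²
  (d) kg·m²
  (e) [kg·m²·s⁻³] / [kg·s⁻²] = m²·s⁻¹
Only (a) matches kg·m²·s⁻¹.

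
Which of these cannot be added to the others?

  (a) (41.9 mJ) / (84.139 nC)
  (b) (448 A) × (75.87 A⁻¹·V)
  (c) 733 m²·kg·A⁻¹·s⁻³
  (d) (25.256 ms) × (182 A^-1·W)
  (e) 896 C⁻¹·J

Expand each in SI base units:
  (a) [kg·m²·s⁻²] / [s·A] = kg·m²·s⁻³·A⁻¹
  (b) [A] · [kg·m²·s⁻³·A⁻²] = kg·m²·s⁻³·A⁻¹
  (c) kg·m²·s⁻³·A⁻¹
  (d) [s] · [kg·m²·s⁻³·A⁻¹] = kg·m²·s⁻²·A⁻¹
  (e) J·C⁻¹ = N·m·(s·A)⁻¹ = kg·m²·s⁻³·A⁻¹
All reduce to kg·m²·s⁻³·A⁻¹ except (d), which is kg·m²·s⁻²·A⁻¹.

(d)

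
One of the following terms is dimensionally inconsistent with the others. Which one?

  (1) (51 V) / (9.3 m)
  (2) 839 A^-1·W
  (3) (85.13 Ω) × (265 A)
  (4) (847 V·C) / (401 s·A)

(1)

Reduce each to base SI dimensions:
  (1) [kg·m²·s⁻³·A⁻¹] / [m] = kg·m·s⁻³·A⁻¹
  (2) W·A⁻¹ = J·s⁻¹·A⁻¹ = kg·m²·s⁻³·A⁻¹
  (3) [kg·m²·s⁻³·A⁻²] · [A] = kg·m²·s⁻³·A⁻¹
  (4) [kg·m²·s⁻²] / [s·A] = kg·m²·s⁻³·A⁻¹
All reduce to kg·m²·s⁻³·A⁻¹ except (1), which is kg·m·s⁻³·A⁻¹.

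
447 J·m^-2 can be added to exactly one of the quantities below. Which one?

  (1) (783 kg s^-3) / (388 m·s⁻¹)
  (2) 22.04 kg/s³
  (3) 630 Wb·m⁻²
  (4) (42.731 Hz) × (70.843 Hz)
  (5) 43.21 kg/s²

Reference: J·m⁻² = N·m·m⁻² = kg·s⁻².
Each option:
  (1) [kg·s⁻³] / [m·s⁻¹] = kg·m⁻¹·s⁻²
  (2) kg·s⁻³
  (3) Wb·m⁻² = V·s·m⁻² = kg·s⁻²·A⁻¹
  (4) [s⁻¹] · [s⁻¹] = s⁻²
  (5) kg·s⁻²  ← same
Only (5) matches kg·s⁻².

(5)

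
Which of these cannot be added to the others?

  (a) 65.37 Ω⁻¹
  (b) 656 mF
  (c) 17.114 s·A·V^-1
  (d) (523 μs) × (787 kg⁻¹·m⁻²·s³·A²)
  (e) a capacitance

Expand each in SI base units:
  (a) Ω⁻¹ = (V·A⁻¹)⁻¹ = kg⁻¹·m⁻²·s³·A²
  (b) F = C·V⁻¹ = kg⁻¹·m⁻²·s⁴·A²
  (c) A·s·V⁻¹ = A·s·(J·C⁻¹)⁻¹ = kg⁻¹·m⁻²·s⁴·A²
  (d) [s] · [kg⁻¹·m⁻²·s³·A²] = kg⁻¹·m⁻²·s⁴·A²
  (e) [capacitance] = kg⁻¹·m⁻²·s⁴·A²
All reduce to kg⁻¹·m⁻²·s⁴·A² except (a), which is kg⁻¹·m⁻²·s³·A².

(a)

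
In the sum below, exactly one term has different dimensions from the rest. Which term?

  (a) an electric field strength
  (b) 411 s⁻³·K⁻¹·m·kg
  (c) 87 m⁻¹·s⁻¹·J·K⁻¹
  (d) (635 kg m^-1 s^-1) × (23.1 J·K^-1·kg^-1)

(a)

Dimensions:
  (a) [electric field strength] = kg·m·s⁻³·A⁻¹
  (b) kg·m·s⁻³·K⁻¹
  (c) J·s⁻¹·m⁻¹·K⁻¹ = N·m·s⁻¹·m⁻¹·K⁻¹ = kg·m·s⁻³·K⁻¹
  (d) [kg·m⁻¹·s⁻¹] · [m²·s⁻²·K⁻¹] = kg·m·s⁻³·K⁻¹
All reduce to kg·m·s⁻³·K⁻¹ except (a), which is kg·m·s⁻³·A⁻¹.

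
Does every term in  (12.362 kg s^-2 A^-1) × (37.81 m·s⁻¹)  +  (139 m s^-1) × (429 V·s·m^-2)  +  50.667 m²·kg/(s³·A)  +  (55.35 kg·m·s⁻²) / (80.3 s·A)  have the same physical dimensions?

In SI base units:
  (12.362 kg s^-2 A^-1) × (37.81 m·s⁻¹):  [kg·s⁻²·A⁻¹] · [m·s⁻¹] = kg·m·s⁻³·A⁻¹
  (139 m s^-1) × (429 V·s·m^-2):  [m·s⁻¹] · [kg·s⁻²·A⁻¹] = kg·m·s⁻³·A⁻¹
  50.667 m²·kg/(s³·A):  kg·m²·s⁻³·A⁻¹
  (55.35 kg·m·s⁻²) / (80.3 s·A):  [kg·m·s⁻²] / [s·A] = kg·m·s⁻³·A⁻¹
The terms do not share a single dimension (kg·m²·s⁻³·A⁻¹ vs kg·m·s⁻³·A⁻¹).

No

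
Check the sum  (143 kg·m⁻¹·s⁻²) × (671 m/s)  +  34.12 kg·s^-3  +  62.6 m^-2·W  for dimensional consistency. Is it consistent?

Yes

Dimensions:
  (143 kg·m⁻¹·s⁻²) × (671 m/s):  [kg·m⁻¹·s⁻²] · [m·s⁻¹] = kg·s⁻³
  34.12 kg·s^-3:  kg·s⁻³
  62.6 m^-2·W:  W·m⁻² = J·s⁻¹·m⁻² = kg·s⁻³
Every term reduces to kg·s⁻³.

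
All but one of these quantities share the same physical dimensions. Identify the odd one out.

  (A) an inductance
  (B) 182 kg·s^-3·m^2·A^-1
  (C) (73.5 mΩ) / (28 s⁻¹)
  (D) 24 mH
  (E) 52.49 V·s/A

Work out the base dimensions of each:
  (A) [inductance] = kg·m²·s⁻²·A⁻²
  (B) kg·m²·s⁻³·A⁻¹
  (C) [kg·m²·s⁻³·A⁻²] / [s⁻¹] = kg·m²·s⁻²·A⁻²
  (D) H = V·s·A⁻¹ = kg·m²·s⁻²·A⁻²
  (E) V·s·A⁻¹ = J·C⁻¹·s·A⁻¹ = kg·m²·s⁻²·A⁻²
All reduce to kg·m²·s⁻²·A⁻² except (B), which is kg·m²·s⁻³·A⁻¹.

(B)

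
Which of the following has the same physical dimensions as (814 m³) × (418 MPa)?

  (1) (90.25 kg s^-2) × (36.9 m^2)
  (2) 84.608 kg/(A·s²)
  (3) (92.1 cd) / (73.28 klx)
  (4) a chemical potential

Reference: [m³] · [kg·m⁻¹·s⁻²] = kg·m²·s⁻².
Each option:
  (1) [kg·s⁻²] · [m²] = kg·m²·s⁻²  ← same
  (2) kg·s⁻²·A⁻¹
  (3) [cd] / [m⁻²·cd] = m²
  (4) [chemical potential] = kg·m²·s⁻²·mol⁻¹
Only (1) matches kg·m²·s⁻².

(1)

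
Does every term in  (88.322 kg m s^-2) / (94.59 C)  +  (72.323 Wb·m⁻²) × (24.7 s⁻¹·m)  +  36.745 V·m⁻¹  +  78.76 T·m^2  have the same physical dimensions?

No

Dimensions:
  (88.322 kg m s^-2) / (94.59 C):  [kg·m·s⁻²] / [s·A] = kg·m·s⁻³·A⁻¹
  (72.323 Wb·m⁻²) × (24.7 s⁻¹·m):  [kg·s⁻²·A⁻¹] · [m·s⁻¹] = kg·m·s⁻³·A⁻¹
  36.745 V·m⁻¹:  V·m⁻¹ = J·C⁻¹·m⁻¹ = kg·m·s⁻³·A⁻¹
  78.76 T·m^2:  T·m² = Wb·m⁻²·m² = kg·m²·s⁻²·A⁻¹
The terms do not share a single dimension (kg·m²·s⁻²·A⁻¹ vs kg·m·s⁻³·A⁻¹).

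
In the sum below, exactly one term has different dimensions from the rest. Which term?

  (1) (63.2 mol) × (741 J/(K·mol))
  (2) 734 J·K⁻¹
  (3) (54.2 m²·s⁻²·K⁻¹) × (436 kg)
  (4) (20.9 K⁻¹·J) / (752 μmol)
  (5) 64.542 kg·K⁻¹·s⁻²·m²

Reduce each to base SI dimensions:
  (1) [mol] · [kg·m²·s⁻²·K⁻¹·mol⁻¹] = kg·m²·s⁻²·K⁻¹
  (2) J·K⁻¹ = N·m·K⁻¹ = kg·m²·s⁻²·K⁻¹
  (3) [m²·s⁻²·K⁻¹] · [kg] = kg·m²·s⁻²·K⁻¹
  (4) [kg·m²·s⁻²·K⁻¹] / [mol] = kg·m²·s⁻²·K⁻¹·mol⁻¹
  (5) kg·m²·s⁻²·K⁻¹
All reduce to kg·m²·s⁻²·K⁻¹ except (4), which is kg·m²·s⁻²·K⁻¹·mol⁻¹.

(4)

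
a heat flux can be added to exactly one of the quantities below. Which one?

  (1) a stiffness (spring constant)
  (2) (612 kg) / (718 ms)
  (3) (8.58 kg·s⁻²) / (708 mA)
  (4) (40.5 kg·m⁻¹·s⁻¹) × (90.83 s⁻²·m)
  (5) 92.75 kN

(4)

Reference: [heat flux] = kg·s⁻³.
Each option:
  (1) [stiffness (spring constant)] = kg·s⁻²
  (2) [kg] / [s] = kg·s⁻¹
  (3) [kg·s⁻²] / [A] = kg·s⁻²·A⁻¹
  (4) [kg·m⁻¹·s⁻¹] · [m·s⁻²] = kg·s⁻³  ← same
  (5) N = kg·m·s⁻²
Only (4) matches kg·s⁻³.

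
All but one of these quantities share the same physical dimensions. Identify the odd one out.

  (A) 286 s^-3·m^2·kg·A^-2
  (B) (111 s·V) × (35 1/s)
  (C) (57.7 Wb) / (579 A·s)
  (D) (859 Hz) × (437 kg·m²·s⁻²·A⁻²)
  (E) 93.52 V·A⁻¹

(B)

In SI base units:
  (A) kg·m²·s⁻³·A⁻²
  (B) [kg·m²·s⁻²·A⁻¹] · [s⁻¹] = kg·m²·s⁻³·A⁻¹
  (C) [kg·m²·s⁻²·A⁻¹] / [s·A] = kg·m²·s⁻³·A⁻²
  (D) [s⁻¹] · [kg·m²·s⁻²·A⁻²] = kg·m²·s⁻³·A⁻²
  (E) V·A⁻¹ = J·C⁻¹·A⁻¹ = kg·m²·s⁻³·A⁻²
All reduce to kg·m²·s⁻³·A⁻² except (B), which is kg·m²·s⁻³·A⁻¹.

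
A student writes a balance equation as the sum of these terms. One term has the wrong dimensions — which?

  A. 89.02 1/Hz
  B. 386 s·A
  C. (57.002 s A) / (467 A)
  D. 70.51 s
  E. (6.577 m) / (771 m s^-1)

B.

Dimensions:
  A. Hz⁻¹ = (s⁻¹)⁻¹ = s
  B. A·s = s·A
  C. [s·A] / [A] = s
  D. s
  E. [m] / [m·s⁻¹] = s
All reduce to s except B., which is s·A.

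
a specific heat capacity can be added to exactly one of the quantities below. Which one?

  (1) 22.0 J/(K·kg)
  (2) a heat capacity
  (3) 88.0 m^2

Reference: [specific heat capacity] = m²·s⁻²·K⁻¹.
Each option:
  (1) J·kg⁻¹·K⁻¹ = N·m·kg⁻¹·K⁻¹ = m²·s⁻²·K⁻¹  ← same
  (2) [heat capacity] = kg·m²·s⁻²·K⁻¹
  (3) m²
Only (1) matches m²·s⁻²·K⁻¹.

(1)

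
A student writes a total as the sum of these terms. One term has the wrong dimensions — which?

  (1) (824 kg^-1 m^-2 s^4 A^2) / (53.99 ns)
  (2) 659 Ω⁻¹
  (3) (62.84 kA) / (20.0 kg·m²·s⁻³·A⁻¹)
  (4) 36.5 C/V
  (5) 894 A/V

(4)

In SI base units:
  (1) [kg⁻¹·m⁻²·s⁴·A²] / [s] = kg⁻¹·m⁻²·s³·A²
  (2) Ω⁻¹ = (V·A⁻¹)⁻¹ = kg⁻¹·m⁻²·s³·A²
  (3) [A] / [kg·m²·s⁻³·A⁻¹] = kg⁻¹·m⁻²·s³·A²
  (4) C·V⁻¹ = s·A·(J·C⁻¹)⁻¹ = kg⁻¹·m⁻²·s⁴·A²
  (5) A·V⁻¹ = A·(J·C⁻¹)⁻¹ = kg⁻¹·m⁻²·s³·A²
All reduce to kg⁻¹·m⁻²·s³·A² except (4), which is kg⁻¹·m⁻²·s⁴·A².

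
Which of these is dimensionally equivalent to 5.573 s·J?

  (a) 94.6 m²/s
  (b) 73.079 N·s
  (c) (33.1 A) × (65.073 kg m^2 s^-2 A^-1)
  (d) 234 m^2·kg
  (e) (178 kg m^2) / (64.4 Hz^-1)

(e)

Reference: J·s = N·m·s = kg·m²·s⁻¹.
Each option:
  (a) m²·s⁻¹
  (b) N·s = kg·m·s⁻²·s = kg·m·s⁻¹
  (c) [A] · [kg·m²·s⁻²·A⁻¹] = kg·m²·s⁻²
  (d) kg·m²
  (e) [kg·m²] / [s] = kg·m²·s⁻¹  ← same
Only (e) matches kg·m²·s⁻¹.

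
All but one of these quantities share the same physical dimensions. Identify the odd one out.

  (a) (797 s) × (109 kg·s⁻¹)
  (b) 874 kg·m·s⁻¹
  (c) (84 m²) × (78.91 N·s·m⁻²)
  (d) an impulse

Expand each in SI base units:
  (a) [s] · [kg·s⁻¹] = kg
  (b) kg·m·s⁻¹
  (c) [m²] · [kg·m⁻¹·s⁻¹] = kg·m·s⁻¹
  (d) [impulse] = kg·m·s⁻¹
All reduce to kg·m·s⁻¹ except (a), which is kg.

(a)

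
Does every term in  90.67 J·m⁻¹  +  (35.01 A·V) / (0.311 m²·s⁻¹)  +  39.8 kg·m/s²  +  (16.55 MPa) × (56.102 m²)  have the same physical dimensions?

Dimensions:
  90.67 J·m⁻¹:  J·m⁻¹ = N·m·m⁻¹ = kg·m·s⁻²
  (35.01 A·V) / (0.311 m²·s⁻¹):  [kg·m²·s⁻³] / [m²·s⁻¹] = kg·s⁻²
  39.8 kg·m/s²:  kg·m·s⁻²
  (16.55 MPa) × (56.102 m²):  [kg·m⁻¹·s⁻²] · [m²] = kg·m·s⁻²
The terms do not share a single dimension (kg·m·s⁻² vs kg·s⁻²).

No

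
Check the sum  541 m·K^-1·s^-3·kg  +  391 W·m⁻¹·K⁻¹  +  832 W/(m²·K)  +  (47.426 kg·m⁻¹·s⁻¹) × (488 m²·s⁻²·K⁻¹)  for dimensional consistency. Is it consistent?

No

Work out the base dimensions of each:
  541 m·K^-1·s^-3·kg:  kg·m·s⁻³·K⁻¹
  391 W·m⁻¹·K⁻¹:  W·m⁻¹·K⁻¹ = J·s⁻¹·m⁻¹·K⁻¹ = kg·m·s⁻³·K⁻¹
  832 W/(m²·K):  W·m⁻²·K⁻¹ = J·s⁻¹·m⁻²·K⁻¹ = kg·s⁻³·K⁻¹
  (47.426 kg·m⁻¹·s⁻¹) × (488 m²·s⁻²·K⁻¹):  [kg·m⁻¹·s⁻¹] · [m²·s⁻²·K⁻¹] = kg·m·s⁻³·K⁻¹
The terms do not share a single dimension (kg·m·s⁻³·K⁻¹ vs kg·s⁻³·K⁻¹).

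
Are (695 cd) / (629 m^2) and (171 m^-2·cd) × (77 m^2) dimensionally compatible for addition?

No

Expand each in SI base units:
  (695 cd) / (629 m^2):  [cd] / [m²] = m⁻²·cd
  (171 m^-2·cd) × (77 m^2):  [m⁻²·cd] · [m²] = cd
m⁻²·cd ≠ cd, so they cannot be added.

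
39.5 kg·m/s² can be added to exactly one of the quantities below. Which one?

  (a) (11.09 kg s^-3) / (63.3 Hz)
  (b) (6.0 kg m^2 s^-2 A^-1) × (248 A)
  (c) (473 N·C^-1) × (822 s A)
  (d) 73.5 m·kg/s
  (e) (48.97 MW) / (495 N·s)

Reference: kg·m·s⁻².
Each option:
  (a) [kg·s⁻³] / [s⁻¹] = kg·s⁻²
  (b) [kg·m²·s⁻²·A⁻¹] · [A] = kg·m²·s⁻²
  (c) [kg·m·s⁻³·A⁻¹] · [s·A] = kg·m·s⁻²  ← same
  (d) kg·m·s⁻¹
  (e) [kg·m²·s⁻³] / [kg·m·s⁻¹] = m·s⁻²
Only (c) matches kg·m·s⁻².

(c)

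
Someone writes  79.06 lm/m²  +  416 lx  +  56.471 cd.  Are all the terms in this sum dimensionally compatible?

Expand each in SI base units:
  79.06 lm/m²:  lm·m⁻² = cd·m⁻² = m⁻²·cd
  416 lx:  lx = lm·m⁻² = m⁻²·cd
  56.471 cd:  cd
The terms do not share a single dimension (cd vs m⁻²·cd).

No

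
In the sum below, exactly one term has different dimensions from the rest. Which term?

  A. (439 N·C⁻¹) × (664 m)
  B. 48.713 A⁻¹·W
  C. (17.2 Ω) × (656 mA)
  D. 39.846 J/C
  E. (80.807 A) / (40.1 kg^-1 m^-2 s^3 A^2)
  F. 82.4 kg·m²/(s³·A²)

In SI base units:
  A. [kg·m·s⁻³·A⁻¹] · [m] = kg·m²·s⁻³·A⁻¹
  B. W·A⁻¹ = J·s⁻¹·A⁻¹ = kg·m²·s⁻³·A⁻¹
  C. [kg·m²·s⁻³·A⁻²] · [A] = kg·m²·s⁻³·A⁻¹
  D. J·C⁻¹ = N·m·(s·A)⁻¹ = kg·m²·s⁻³·A⁻¹
  E. [A] / [kg⁻¹·m⁻²·s³·A²] = kg·m²·s⁻³·A⁻¹
  F. kg·m²·s⁻³·A⁻²
All reduce to kg·m²·s⁻³·A⁻¹ except F., which is kg·m²·s⁻³·A⁻².

F.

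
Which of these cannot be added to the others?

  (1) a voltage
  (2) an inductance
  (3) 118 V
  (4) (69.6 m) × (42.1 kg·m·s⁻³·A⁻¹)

Work out the base dimensions of each:
  (1) [voltage] = kg·m²·s⁻³·A⁻¹
  (2) [inductance] = kg·m²·s⁻²·A⁻²
  (3) V = J·C⁻¹ = kg·m²·s⁻³·A⁻¹
  (4) [m] · [kg·m·s⁻³·A⁻¹] = kg·m²·s⁻³·A⁻¹
All reduce to kg·m²·s⁻³·A⁻¹ except (2), which is kg·m²·s⁻²·A⁻².

(2)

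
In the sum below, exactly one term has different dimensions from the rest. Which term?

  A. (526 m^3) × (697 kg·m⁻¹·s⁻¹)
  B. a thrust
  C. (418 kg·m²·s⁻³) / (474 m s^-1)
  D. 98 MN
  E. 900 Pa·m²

Work out the base dimensions of each:
  A. [m³] · [kg·m⁻¹·s⁻¹] = kg·m²·s⁻¹
  B. [thrust] = kg·m·s⁻²
  C. [kg·m²·s⁻³] / [m·s⁻¹] = kg·m·s⁻²
  D. N = kg·m·s⁻²
  E. Pa·m² = N·m⁻²·m² = kg·m·s⁻²
All reduce to kg·m·s⁻² except A., which is kg·m²·s⁻¹.

A.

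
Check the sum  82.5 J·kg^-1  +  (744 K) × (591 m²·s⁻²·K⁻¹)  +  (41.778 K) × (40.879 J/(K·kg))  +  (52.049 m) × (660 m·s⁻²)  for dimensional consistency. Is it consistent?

Reduce each to base SI dimensions:
  82.5 J·kg^-1:  J·kg⁻¹ = N·m·kg⁻¹ = m²·s⁻²
  (744 K) × (591 m²·s⁻²·K⁻¹):  [K] · [m²·s⁻²·K⁻¹] = m²·s⁻²
  (41.778 K) × (40.879 J/(K·kg)):  [K] · [m²·s⁻²·K⁻¹] = m²·s⁻²
  (52.049 m) × (660 m·s⁻²):  [m] · [m·s⁻²] = m²·s⁻²
Every term reduces to m²·s⁻².

Yes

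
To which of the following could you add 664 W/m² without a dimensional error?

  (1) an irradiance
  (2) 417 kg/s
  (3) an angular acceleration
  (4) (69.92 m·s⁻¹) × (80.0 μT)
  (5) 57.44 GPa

Reference: W·m⁻² = J·s⁻¹·m⁻² = kg·s⁻³.
Each option:
  (1) [irradiance] = kg·s⁻³  ← same
  (2) kg·s⁻¹
  (3) [angular acceleration] = s⁻²
  (4) [m·s⁻¹] · [kg·s⁻²·A⁻¹] = kg·m·s⁻³·A⁻¹
  (5) Pa = N·m⁻² = kg·m⁻¹·s⁻²
Only (1) matches kg·s⁻³.

(1)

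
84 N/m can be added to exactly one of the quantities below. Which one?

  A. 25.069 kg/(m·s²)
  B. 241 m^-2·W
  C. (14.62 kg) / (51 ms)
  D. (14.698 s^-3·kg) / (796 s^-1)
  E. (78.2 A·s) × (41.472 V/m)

D.

Reference: N·m⁻¹ = kg·m·s⁻²·m⁻¹ = kg·s⁻².
Each option:
  A. kg·m⁻¹·s⁻²
  B. W·m⁻² = J·s⁻¹·m⁻² = kg·s⁻³
  C. [kg] / [s] = kg·s⁻¹
  D. [kg·s⁻³] / [s⁻¹] = kg·s⁻²  ← same
  E. [s·A] · [kg·m·s⁻³·A⁻¹] = kg·m·s⁻²
Only D. matches kg·s⁻².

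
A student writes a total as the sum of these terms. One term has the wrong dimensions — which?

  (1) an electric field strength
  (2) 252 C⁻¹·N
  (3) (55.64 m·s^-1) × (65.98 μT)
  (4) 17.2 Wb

(4)

Work out the base dimensions of each:
  (1) [electric field strength] = kg·m·s⁻³·A⁻¹
  (2) N·C⁻¹ = kg·m·s⁻²·(s·A)⁻¹ = kg·m·s⁻³·A⁻¹
  (3) [m·s⁻¹] · [kg·s⁻²·A⁻¹] = kg·m·s⁻³·A⁻¹
  (4) Wb = V·s = kg·m²·s⁻²·A⁻¹
All reduce to kg·m·s⁻³·A⁻¹ except (4), which is kg·m²·s⁻²·A⁻¹.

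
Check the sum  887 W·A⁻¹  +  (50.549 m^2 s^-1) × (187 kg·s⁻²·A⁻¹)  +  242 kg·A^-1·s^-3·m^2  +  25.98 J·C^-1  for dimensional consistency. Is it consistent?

In SI base units:
  887 W·A⁻¹:  W·A⁻¹ = J·s⁻¹·A⁻¹ = kg·m²·s⁻³·A⁻¹
  (50.549 m^2 s^-1) × (187 kg·s⁻²·A⁻¹):  [m²·s⁻¹] · [kg·s⁻²·A⁻¹] = kg·m²·s⁻³·A⁻¹
  242 kg·A^-1·s^-3·m^2:  kg·m²·s⁻³·A⁻¹
  25.98 J·C^-1:  J·C⁻¹ = N·m·(s·A)⁻¹ = kg·m²·s⁻³·A⁻¹
Every term reduces to kg·m²·s⁻³·A⁻¹.

Yes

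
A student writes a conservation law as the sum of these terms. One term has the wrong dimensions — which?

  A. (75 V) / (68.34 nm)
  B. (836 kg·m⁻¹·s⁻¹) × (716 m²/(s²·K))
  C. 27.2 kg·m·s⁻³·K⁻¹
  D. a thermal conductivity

Expand each in SI base units:
  A. [kg·m²·s⁻³·A⁻¹] / [m] = kg·m·s⁻³·A⁻¹
  B. [kg·m⁻¹·s⁻¹] · [m²·s⁻²·K⁻¹] = kg·m·s⁻³·K⁻¹
  C. kg·m·s⁻³·K⁻¹
  D. [thermal conductivity] = kg·m·s⁻³·K⁻¹
All reduce to kg·m·s⁻³·K⁻¹ except A., which is kg·m·s⁻³·A⁻¹.

A.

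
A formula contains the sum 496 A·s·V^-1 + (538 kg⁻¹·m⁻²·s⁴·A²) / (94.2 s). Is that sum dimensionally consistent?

In SI base units:
  496 A·s·V^-1:  A·s·V⁻¹ = A·s·(J·C⁻¹)⁻¹ = kg⁻¹·m⁻²·s⁴·A²
  (538 kg⁻¹·m⁻²·s⁴·A²) / (94.2 s):  [kg⁻¹·m⁻²·s⁴·A²] / [s] = kg⁻¹·m⁻²·s³·A²
kg⁻¹·m⁻²·s⁴·A² ≠ kg⁻¹·m⁻²·s³·A², so they cannot be added.

No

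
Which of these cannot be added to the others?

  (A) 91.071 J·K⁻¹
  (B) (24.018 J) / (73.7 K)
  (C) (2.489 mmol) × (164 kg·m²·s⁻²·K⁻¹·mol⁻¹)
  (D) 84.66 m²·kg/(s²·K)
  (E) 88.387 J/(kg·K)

(E)

Work out the base dimensions of each:
  (A) J·K⁻¹ = N·m·K⁻¹ = kg·m²·s⁻²·K⁻¹
  (B) [kg·m²·s⁻²] / [K] = kg·m²·s⁻²·K⁻¹
  (C) [mol] · [kg·m²·s⁻²·K⁻¹·mol⁻¹] = kg·m²·s⁻²·K⁻¹
  (D) kg·m²·s⁻²·K⁻¹
  (E) J·kg⁻¹·K⁻¹ = N·m·kg⁻¹·K⁻¹ = m²·s⁻²·K⁻¹
All reduce to kg·m²·s⁻²·K⁻¹ except (E), which is m²·s⁻²·K⁻¹.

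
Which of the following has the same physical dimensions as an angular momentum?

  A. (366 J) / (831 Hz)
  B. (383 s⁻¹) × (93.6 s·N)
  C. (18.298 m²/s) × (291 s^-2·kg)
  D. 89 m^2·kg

A.

Reference: [angular momentum] = kg·m²·s⁻¹.
Each option:
  A. [kg·m²·s⁻²] / [s⁻¹] = kg·m²·s⁻¹  ← same
  B. [s⁻¹] · [kg·m·s⁻¹] = kg·m·s⁻²
  C. [m²·s⁻¹] · [kg·s⁻²] = kg·m²·s⁻³
  D. kg·m²
Only A. matches kg·m²·s⁻¹.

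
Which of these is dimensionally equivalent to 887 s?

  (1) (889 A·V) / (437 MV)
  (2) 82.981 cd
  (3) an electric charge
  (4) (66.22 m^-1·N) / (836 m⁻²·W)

Reference: s.
Each option:
  (1) [kg·m²·s⁻³] / [kg·m²·s⁻³·A⁻¹] = A
  (2) cd
  (3) [electric charge] = s·A
  (4) [kg·s⁻²] / [kg·s⁻³] = s  ← same
Only (4) matches s.

(4)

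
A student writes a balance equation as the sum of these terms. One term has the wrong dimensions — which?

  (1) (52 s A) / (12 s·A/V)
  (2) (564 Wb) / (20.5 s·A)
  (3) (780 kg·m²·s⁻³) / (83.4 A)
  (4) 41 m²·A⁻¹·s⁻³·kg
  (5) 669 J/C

Expand each in SI base units:
  (1) [s·A] / [kg⁻¹·m⁻²·s⁴·A²] = kg·m²·s⁻³·A⁻¹
  (2) [kg·m²·s⁻²·A⁻¹] / [s·A] = kg·m²·s⁻³·A⁻²
  (3) [kg·m²·s⁻³] / [A] = kg·m²·s⁻³·A⁻¹
  (4) kg·m²·s⁻³·A⁻¹
  (5) J·C⁻¹ = N·m·(s·A)⁻¹ = kg·m²·s⁻³·A⁻¹
All reduce to kg·m²·s⁻³·A⁻¹ except (2), which is kg·m²·s⁻³·A⁻².

(2)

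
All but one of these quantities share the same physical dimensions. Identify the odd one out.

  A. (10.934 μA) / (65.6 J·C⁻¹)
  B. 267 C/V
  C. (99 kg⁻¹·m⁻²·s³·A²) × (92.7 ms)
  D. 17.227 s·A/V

A.

Dimensions:
  A. [A] / [kg·m²·s⁻³·A⁻¹] = kg⁻¹·m⁻²·s³·A²
  B. C·V⁻¹ = s·A·(J·C⁻¹)⁻¹ = kg⁻¹·m⁻²·s⁴·A²
  C. [kg⁻¹·m⁻²·s³·A²] · [s] = kg⁻¹·m⁻²·s⁴·A²
  D. A·s·V⁻¹ = A·s·(J·C⁻¹)⁻¹ = kg⁻¹·m⁻²·s⁴·A²
All reduce to kg⁻¹·m⁻²·s⁴·A² except A., which is kg⁻¹·m⁻²·s³·A².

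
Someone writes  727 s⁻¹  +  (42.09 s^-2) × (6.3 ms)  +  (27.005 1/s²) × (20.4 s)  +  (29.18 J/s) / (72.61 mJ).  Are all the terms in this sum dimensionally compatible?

Yes

Reduce each to base SI dimensions:
  727 s⁻¹:  s⁻¹
  (42.09 s^-2) × (6.3 ms):  [s⁻²] · [s] = s⁻¹
  (27.005 1/s²) × (20.4 s):  [s⁻²] · [s] = s⁻¹
  (29.18 J/s) / (72.61 mJ):  [kg·m²·s⁻³] / [kg·m²·s⁻²] = s⁻¹
Every term reduces to s⁻¹.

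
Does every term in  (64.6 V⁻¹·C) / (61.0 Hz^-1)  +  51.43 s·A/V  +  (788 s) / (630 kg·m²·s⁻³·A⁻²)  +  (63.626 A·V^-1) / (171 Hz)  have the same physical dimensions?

In SI base units:
  (64.6 V⁻¹·C) / (61.0 Hz^-1):  [kg⁻¹·m⁻²·s⁴·A²] / [s] = kg⁻¹·m⁻²·s³·A²
  51.43 s·A/V:  A·s·V⁻¹ = A·s·(J·C⁻¹)⁻¹ = kg⁻¹·m⁻²·s⁴·A²
  (788 s) / (630 kg·m²·s⁻³·A⁻²):  [s] / [kg·m²·s⁻³·A⁻²] = kg⁻¹·m⁻²·s⁴·A²
  (63.626 A·V^-1) / (171 Hz):  [kg⁻¹·m⁻²·s³·A²] / [s⁻¹] = kg⁻¹·m⁻²·s⁴·A²
The terms do not share a single dimension (kg⁻¹·m⁻²·s³·A² vs kg⁻¹·m⁻²·s⁴·A²).

No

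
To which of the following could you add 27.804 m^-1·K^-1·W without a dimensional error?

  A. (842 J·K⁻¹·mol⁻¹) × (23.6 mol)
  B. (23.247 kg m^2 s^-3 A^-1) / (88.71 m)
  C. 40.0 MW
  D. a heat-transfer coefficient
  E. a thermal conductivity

E.

Reference: W·m⁻¹·K⁻¹ = J·s⁻¹·m⁻¹·K⁻¹ = kg·m·s⁻³·K⁻¹.
Each option:
  A. [kg·m²·s⁻²·K⁻¹·mol⁻¹] · [mol] = kg·m²·s⁻²·K⁻¹
  B. [kg·m²·s⁻³·A⁻¹] / [m] = kg·m·s⁻³·A⁻¹
  C. W = J·s⁻¹ = kg·m²·s⁻³
  D. [heat-transfer coefficient] = kg·s⁻³·K⁻¹
  E. [thermal conductivity] = kg·m·s⁻³·K⁻¹  ← same
Only E. matches kg·m·s⁻³·K⁻¹.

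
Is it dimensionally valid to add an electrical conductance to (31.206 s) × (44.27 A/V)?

No

Work out the base dimensions of each:
  an electrical conductance:  [electrical conductance] = kg⁻¹·m⁻²·s³·A²
  (31.206 s) × (44.27 A/V):  [s] · [kg⁻¹·m⁻²·s³·A²] = kg⁻¹·m⁻²·s⁴·A²
kg⁻¹·m⁻²·s³·A² ≠ kg⁻¹·m⁻²·s⁴·A², so they cannot be added.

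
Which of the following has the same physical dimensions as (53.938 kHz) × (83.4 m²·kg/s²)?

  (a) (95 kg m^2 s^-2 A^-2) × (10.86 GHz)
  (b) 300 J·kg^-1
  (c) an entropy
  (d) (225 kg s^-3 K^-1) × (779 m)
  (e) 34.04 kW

(e)

Reference: [s⁻¹] · [kg·m²·s⁻²] = kg·m²·s⁻³.
Each option:
  (a) [kg·m²·s⁻²·A⁻²] · [s⁻¹] = kg·m²·s⁻³·A⁻²
  (b) J·kg⁻¹ = N·m·kg⁻¹ = m²·s⁻²
  (c) [entropy] = kg·m²·s⁻²·K⁻¹
  (d) [kg·s⁻³·K⁻¹] · [m] = kg·m·s⁻³·K⁻¹
  (e) W = J·s⁻¹ = kg·m²·s⁻³  ← same
Only (e) matches kg·m²·s⁻³.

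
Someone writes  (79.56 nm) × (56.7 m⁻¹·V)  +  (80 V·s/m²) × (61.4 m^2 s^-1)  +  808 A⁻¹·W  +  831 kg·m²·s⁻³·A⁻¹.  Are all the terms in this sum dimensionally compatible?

In SI base units:
  (79.56 nm) × (56.7 m⁻¹·V):  [m] · [kg·m·s⁻³·A⁻¹] = kg·m²·s⁻³·A⁻¹
  (80 V·s/m²) × (61.4 m^2 s^-1):  [kg·s⁻²·A⁻¹] · [m²·s⁻¹] = kg·m²·s⁻³·A⁻¹
  808 A⁻¹·W:  W·A⁻¹ = J·s⁻¹·A⁻¹ = kg·m²·s⁻³·A⁻¹
  831 kg·m²·s⁻³·A⁻¹:  kg·m²·s⁻³·A⁻¹
Every term reduces to kg·m²·s⁻³·A⁻¹.

Yes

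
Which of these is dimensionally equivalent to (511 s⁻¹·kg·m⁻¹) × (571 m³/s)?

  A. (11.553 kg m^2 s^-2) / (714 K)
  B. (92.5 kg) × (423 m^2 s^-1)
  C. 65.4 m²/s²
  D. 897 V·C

Reference: [kg·m⁻¹·s⁻¹] · [m³·s⁻¹] = kg·m²·s⁻².
Each option:
  A. [kg·m²·s⁻²] / [K] = kg·m²·s⁻²·K⁻¹
  B. [kg] · [m²·s⁻¹] = kg·m²·s⁻¹
  C. m²·s⁻²
  D. C·V = s·A·J·C⁻¹ = kg·m²·s⁻²  ← same
Only D. matches kg·m²·s⁻².

D.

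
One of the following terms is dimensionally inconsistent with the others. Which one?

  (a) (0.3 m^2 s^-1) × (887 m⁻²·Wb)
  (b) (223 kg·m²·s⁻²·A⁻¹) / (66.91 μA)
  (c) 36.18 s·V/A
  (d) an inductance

Work out the base dimensions of each:
  (a) [m²·s⁻¹] · [kg·s⁻²·A⁻¹] = kg·m²·s⁻³·A⁻¹
  (b) [kg·m²·s⁻²·A⁻¹] / [A] = kg·m²·s⁻²·A⁻²
  (c) V·s·A⁻¹ = J·C⁻¹·s·A⁻¹ = kg·m²·s⁻²·A⁻²
  (d) [inductance] = kg·m²·s⁻²·A⁻²
All reduce to kg·m²·s⁻²·A⁻² except (a), which is kg·m²·s⁻³·A⁻¹.

(a)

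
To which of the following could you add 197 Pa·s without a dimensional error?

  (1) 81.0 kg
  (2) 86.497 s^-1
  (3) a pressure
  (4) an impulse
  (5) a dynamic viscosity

Reference: Pa·s = N·m⁻²·s = kg·m⁻¹·s⁻¹.
Each option:
  (1) kg
  (2) s⁻¹
  (3) [pressure] = kg·m⁻¹·s⁻²
  (4) [impulse] = kg·m·s⁻¹
  (5) [dynamic viscosity] = kg·m⁻¹·s⁻¹  ← same
Only (5) matches kg·m⁻¹·s⁻¹.

(5)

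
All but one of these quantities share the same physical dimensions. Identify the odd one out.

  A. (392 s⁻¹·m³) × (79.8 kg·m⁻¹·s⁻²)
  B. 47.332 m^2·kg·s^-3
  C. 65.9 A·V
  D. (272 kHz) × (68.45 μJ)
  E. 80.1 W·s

Reduce each to base SI dimensions:
  A. [m³·s⁻¹] · [kg·m⁻¹·s⁻²] = kg·m²·s⁻³
  B. kg·m²·s⁻³
  C. V·A = J·C⁻¹·A = kg·m²·s⁻³
  D. [s⁻¹] · [kg·m²·s⁻²] = kg·m²·s⁻³
  E. W·s = J·s⁻¹·s = kg·m²·s⁻²
All reduce to kg·m²·s⁻³ except E., which is kg·m²·s⁻².

E.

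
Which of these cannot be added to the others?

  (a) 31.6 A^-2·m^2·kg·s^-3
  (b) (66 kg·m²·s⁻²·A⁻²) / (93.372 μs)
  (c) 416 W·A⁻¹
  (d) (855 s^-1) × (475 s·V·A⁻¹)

(c)

Dimensions:
  (a) kg·m²·s⁻³·A⁻²
  (b) [kg·m²·s⁻²·A⁻²] / [s] = kg·m²·s⁻³·A⁻²
  (c) W·A⁻¹ = J·s⁻¹·A⁻¹ = kg·m²·s⁻³·A⁻¹
  (d) [s⁻¹] · [kg·m²·s⁻²·A⁻²] = kg·m²·s⁻³·A⁻²
All reduce to kg·m²·s⁻³·A⁻² except (c), which is kg·m²·s⁻³·A⁻¹.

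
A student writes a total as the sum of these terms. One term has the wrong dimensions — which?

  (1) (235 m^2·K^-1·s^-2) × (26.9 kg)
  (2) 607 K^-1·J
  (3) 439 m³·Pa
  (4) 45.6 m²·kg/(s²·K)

In SI base units:
  (1) [m²·s⁻²·K⁻¹] · [kg] = kg·m²·s⁻²·K⁻¹
  (2) J·K⁻¹ = N·m·K⁻¹ = kg·m²·s⁻²·K⁻¹
  (3) Pa·m³ = N·m⁻²·m³ = kg·m²·s⁻²
  (4) kg·m²·s⁻²·K⁻¹
All reduce to kg·m²·s⁻²·K⁻¹ except (3), which is kg·m²·s⁻².

(3)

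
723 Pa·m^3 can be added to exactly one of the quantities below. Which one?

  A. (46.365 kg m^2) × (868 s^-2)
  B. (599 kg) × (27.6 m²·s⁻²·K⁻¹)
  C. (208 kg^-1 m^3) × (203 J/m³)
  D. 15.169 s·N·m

A.

Reference: Pa·m³ = N·m⁻²·m³ = kg·m²·s⁻².
Each option:
  A. [kg·m²] · [s⁻²] = kg·m²·s⁻²  ← same
  B. [kg] · [m²·s⁻²·K⁻¹] = kg·m²·s⁻²·K⁻¹
  C. [kg⁻¹·m³] · [kg·m⁻¹·s⁻²] = m²·s⁻²
  D. N·m·s = kg·m·s⁻²·m·s = kg·m²·s⁻¹
Only A. matches kg·m²·s⁻².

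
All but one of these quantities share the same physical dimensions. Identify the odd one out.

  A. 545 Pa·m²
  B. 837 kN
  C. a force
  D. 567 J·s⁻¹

D.

Expand each in SI base units:
  A. Pa·m² = N·m⁻²·m² = kg·m·s⁻²
  B. N = kg·m·s⁻²
  C. [force] = kg·m·s⁻²
  D. J·s⁻¹ = N·m·s⁻¹ = kg·m²·s⁻³
All reduce to kg·m·s⁻² except D., which is kg·m²·s⁻³.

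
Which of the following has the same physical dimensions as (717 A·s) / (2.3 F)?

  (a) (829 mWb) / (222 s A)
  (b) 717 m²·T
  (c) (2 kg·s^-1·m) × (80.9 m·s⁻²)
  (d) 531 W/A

Reference: [s·A] / [kg⁻¹·m⁻²·s⁴·A²] = kg·m²·s⁻³·A⁻¹.
Each option:
  (a) [kg·m²·s⁻²·A⁻¹] / [s·A] = kg·m²·s⁻³·A⁻²
  (b) T·m² = Wb·m⁻²·m² = kg·m²·s⁻²·A⁻¹
  (c) [kg·m·s⁻¹] · [m·s⁻²] = kg·m²·s⁻³
  (d) W·A⁻¹ = J·s⁻¹·A⁻¹ = kg·m²·s⁻³·A⁻¹  ← same
Only (d) matches kg·m²·s⁻³·A⁻¹.

(d)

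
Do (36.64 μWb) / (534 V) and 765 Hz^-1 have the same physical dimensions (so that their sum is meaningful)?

Work out the base dimensions of each:
  (36.64 μWb) / (534 V):  [kg·m²·s⁻²·A⁻¹] / [kg·m²·s⁻³·A⁻¹] = s
  765 Hz^-1:  Hz⁻¹ = (s⁻¹)⁻¹ = s
Both are s, so they have the same dimensions and can be added.

Yes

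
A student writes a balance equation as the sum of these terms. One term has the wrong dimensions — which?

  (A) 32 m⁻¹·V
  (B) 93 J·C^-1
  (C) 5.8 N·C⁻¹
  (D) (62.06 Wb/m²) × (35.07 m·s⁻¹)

(B)

In SI base units:
  (A) V·m⁻¹ = J·C⁻¹·m⁻¹ = kg·m·s⁻³·A⁻¹
  (B) J·C⁻¹ = N·m·(s·A)⁻¹ = kg·m²·s⁻³·A⁻¹
  (C) N·C⁻¹ = kg·m·s⁻²·(s·A)⁻¹ = kg·m·s⁻³·A⁻¹
  (D) [kg·s⁻²·A⁻¹] · [m·s⁻¹] = kg·m·s⁻³·A⁻¹
All reduce to kg·m·s⁻³·A⁻¹ except (B), which is kg·m²·s⁻³·A⁻¹.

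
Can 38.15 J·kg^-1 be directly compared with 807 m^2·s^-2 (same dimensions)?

Yes

In SI base units:
  38.15 J·kg^-1:  J·kg⁻¹ = N·m·kg⁻¹ = m²·s⁻²
  807 m^2·s^-2:  m²·s⁻²
Both are m²·s⁻², so they have the same dimensions and can be added.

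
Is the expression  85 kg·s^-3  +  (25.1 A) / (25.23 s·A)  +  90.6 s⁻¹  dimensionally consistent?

No

Reduce each to base SI dimensions:
  85 kg·s^-3:  kg·s⁻³
  (25.1 A) / (25.23 s·A):  [A] / [s·A] = s⁻¹
  90.6 s⁻¹:  s⁻¹
The terms do not share a single dimension (kg·s⁻³ vs s⁻¹).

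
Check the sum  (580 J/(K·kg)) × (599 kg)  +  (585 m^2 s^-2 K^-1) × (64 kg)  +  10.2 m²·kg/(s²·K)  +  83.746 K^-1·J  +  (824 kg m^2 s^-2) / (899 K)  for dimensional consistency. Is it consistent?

Yes

Expand each in SI base units:
  (580 J/(K·kg)) × (599 kg):  [m²·s⁻²·K⁻¹] · [kg] = kg·m²·s⁻²·K⁻¹
  (585 m^2 s^-2 K^-1) × (64 kg):  [m²·s⁻²·K⁻¹] · [kg] = kg·m²·s⁻²·K⁻¹
  10.2 m²·kg/(s²·K):  kg·m²·s⁻²·K⁻¹
  83.746 K^-1·J:  J·K⁻¹ = N·m·K⁻¹ = kg·m²·s⁻²·K⁻¹
  (824 kg m^2 s^-2) / (899 K):  [kg·m²·s⁻²] / [K] = kg·m²·s⁻²·K⁻¹
Every term reduces to kg·m²·s⁻²·K⁻¹.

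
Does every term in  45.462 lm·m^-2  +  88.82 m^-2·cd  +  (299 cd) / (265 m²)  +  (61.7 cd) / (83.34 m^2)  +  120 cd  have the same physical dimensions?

Dimensions:
  45.462 lm·m^-2:  lm·m⁻² = cd·m⁻² = m⁻²·cd
  88.82 m^-2·cd:  cd·m⁻² = m⁻²·cd
  (299 cd) / (265 m²):  [cd] / [m²] = m⁻²·cd
  (61.7 cd) / (83.34 m^2):  [cd] / [m²] = m⁻²·cd
  120 cd:  cd
The terms do not share a single dimension (cd vs m⁻²·cd).

No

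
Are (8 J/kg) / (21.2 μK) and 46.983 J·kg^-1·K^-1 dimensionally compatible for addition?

Yes

Dimensions:
  (8 J/kg) / (21.2 μK):  [m²·s⁻²] / [K] = m²·s⁻²·K⁻¹
  46.983 J·kg^-1·K^-1:  J·kg⁻¹·K⁻¹ = N·m·kg⁻¹·K⁻¹ = m²·s⁻²·K⁻¹
Both are m²·s⁻²·K⁻¹, so they have the same dimensions and can be added.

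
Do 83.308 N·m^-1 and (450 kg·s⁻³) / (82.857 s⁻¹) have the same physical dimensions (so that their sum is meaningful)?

Yes

Expand each in SI base units:
  83.308 N·m^-1:  N·m⁻¹ = kg·m·s⁻²·m⁻¹ = kg·s⁻²
  (450 kg·s⁻³) / (82.857 s⁻¹):  [kg·s⁻³] / [s⁻¹] = kg·s⁻²
Both are kg·s⁻², so they have the same dimensions and can be added.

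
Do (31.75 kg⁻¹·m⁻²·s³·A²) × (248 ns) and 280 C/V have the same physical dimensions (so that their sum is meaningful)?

Yes

In SI base units:
  (31.75 kg⁻¹·m⁻²·s³·A²) × (248 ns):  [kg⁻¹·m⁻²·s³·A²] · [s] = kg⁻¹·m⁻²·s⁴·A²
  280 C/V:  C·V⁻¹ = s·A·(J·C⁻¹)⁻¹ = kg⁻¹·m⁻²·s⁴·A²
Both are kg⁻¹·m⁻²·s⁴·A², so they have the same dimensions and can be added.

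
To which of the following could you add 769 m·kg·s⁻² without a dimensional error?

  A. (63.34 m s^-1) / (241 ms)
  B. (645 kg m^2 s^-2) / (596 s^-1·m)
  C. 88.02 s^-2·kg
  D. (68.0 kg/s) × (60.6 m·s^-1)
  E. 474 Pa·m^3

Reference: kg·m·s⁻².
Each option:
  A. [m·s⁻¹] / [s] = m·s⁻²
  B. [kg·m²·s⁻²] / [m·s⁻¹] = kg·m·s⁻¹
  C. kg·s⁻²
  D. [kg·s⁻¹] · [m·s⁻¹] = kg·m·s⁻²  ← same
  E. Pa·m³ = N·m⁻²·m³ = kg·m²·s⁻²
Only D. matches kg·m·s⁻².

D.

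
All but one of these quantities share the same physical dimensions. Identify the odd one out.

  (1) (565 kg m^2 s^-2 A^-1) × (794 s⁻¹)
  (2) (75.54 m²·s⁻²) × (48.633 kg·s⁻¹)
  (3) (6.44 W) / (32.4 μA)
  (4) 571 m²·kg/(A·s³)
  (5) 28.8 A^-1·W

(2)

Expand each in SI base units:
  (1) [kg·m²·s⁻²·A⁻¹] · [s⁻¹] = kg·m²·s⁻³·A⁻¹
  (2) [m²·s⁻²] · [kg·s⁻¹] = kg·m²·s⁻³
  (3) [kg·m²·s⁻³] / [A] = kg·m²·s⁻³·A⁻¹
  (4) kg·m²·s⁻³·A⁻¹
  (5) W·A⁻¹ = J·s⁻¹·A⁻¹ = kg·m²·s⁻³·A⁻¹
All reduce to kg·m²·s⁻³·A⁻¹ except (2), which is kg·m²·s⁻³.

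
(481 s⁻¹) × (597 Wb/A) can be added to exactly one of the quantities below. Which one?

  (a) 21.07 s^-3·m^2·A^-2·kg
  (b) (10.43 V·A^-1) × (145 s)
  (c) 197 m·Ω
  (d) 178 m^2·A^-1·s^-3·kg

(a)

Reference: [s⁻¹] · [kg·m²·s⁻²·A⁻²] = kg·m²·s⁻³·A⁻².
Each option:
  (a) kg·m²·s⁻³·A⁻²  ← same
  (b) [kg·m²·s⁻³·A⁻²] · [s] = kg·m²·s⁻²·A⁻²
  (c) Ω·m = V·A⁻¹·m = kg·m³·s⁻³·A⁻²
  (d) kg·m²·s⁻³·A⁻¹
Only (a) matches kg·m²·s⁻³·A⁻².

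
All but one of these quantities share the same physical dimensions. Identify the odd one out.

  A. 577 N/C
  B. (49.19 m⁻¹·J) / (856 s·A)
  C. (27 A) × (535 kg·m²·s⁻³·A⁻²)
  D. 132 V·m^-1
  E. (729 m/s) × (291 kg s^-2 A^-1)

Dimensions:
  A. N·C⁻¹ = kg·m·s⁻²·(s·A)⁻¹ = kg·m·s⁻³·A⁻¹
  B. [kg·m·s⁻²] / [s·A] = kg·m·s⁻³·A⁻¹
  C. [A] · [kg·m²·s⁻³·A⁻²] = kg·m²·s⁻³·A⁻¹
  D. V·m⁻¹ = J·C⁻¹·m⁻¹ = kg·m·s⁻³·A⁻¹
  E. [m·s⁻¹] · [kg·s⁻²·A⁻¹] = kg·m·s⁻³·A⁻¹
All reduce to kg·m·s⁻³·A⁻¹ except C., which is kg·m²·s⁻³·A⁻¹.

C.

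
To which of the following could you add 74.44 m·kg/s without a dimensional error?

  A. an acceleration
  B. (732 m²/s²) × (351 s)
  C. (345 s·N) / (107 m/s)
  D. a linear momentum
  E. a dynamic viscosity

D.

Reference: kg·m·s⁻¹.
Each option:
  A. [acceleration] = m·s⁻²
  B. [m²·s⁻²] · [s] = m²·s⁻¹
  C. [kg·m·s⁻¹] / [m·s⁻¹] = kg
  D. [linear momentum] = kg·m·s⁻¹  ← same
  E. [dynamic viscosity] = kg·m⁻¹·s⁻¹
Only D. matches kg·m·s⁻¹.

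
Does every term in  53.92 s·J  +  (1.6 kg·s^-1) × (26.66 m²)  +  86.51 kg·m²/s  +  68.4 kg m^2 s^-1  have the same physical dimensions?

Dimensions:
  53.92 s·J:  J·s = N·m·s = kg·m²·s⁻¹
  (1.6 kg·s^-1) × (26.66 m²):  [kg·s⁻¹] · [m²] = kg·m²·s⁻¹
  86.51 kg·m²/s:  kg·m²·s⁻¹
  68.4 kg m^2 s^-1:  kg·m²·s⁻¹
Every term reduces to kg·m²·s⁻¹.

Yes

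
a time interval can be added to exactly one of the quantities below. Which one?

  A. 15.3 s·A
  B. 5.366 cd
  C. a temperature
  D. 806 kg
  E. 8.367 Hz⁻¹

E.

Reference: [time interval] = s.
Each option:
  A. A·s = s·A
  B. cd
  C. [temperature] = K
  D. kg
  E. Hz⁻¹ = (s⁻¹)⁻¹ = s  ← same
Only E. matches s.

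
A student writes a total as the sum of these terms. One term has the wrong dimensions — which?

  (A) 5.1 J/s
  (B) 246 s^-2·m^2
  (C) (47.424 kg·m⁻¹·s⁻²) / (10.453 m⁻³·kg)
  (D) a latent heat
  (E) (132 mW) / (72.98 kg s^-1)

(A)

Reduce each to base SI dimensions:
  (A) J·s⁻¹ = N·m·s⁻¹ = kg·m²·s⁻³
  (B) m²·s⁻²
  (C) [kg·m⁻¹·s⁻²] / [kg·m⁻³] = m²·s⁻²
  (D) [latent heat] = m²·s⁻²
  (E) [kg·m²·s⁻³] / [kg·s⁻¹] = m²·s⁻²
All reduce to m²·s⁻² except (A), which is kg·m²·s⁻³.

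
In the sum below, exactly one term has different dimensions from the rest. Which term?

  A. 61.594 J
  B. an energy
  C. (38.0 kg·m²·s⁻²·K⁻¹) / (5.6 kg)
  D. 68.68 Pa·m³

In SI base units:
  A. J = N·m = kg·m²·s⁻²
  B. [energy] = kg·m²·s⁻²
  C. [kg·m²·s⁻²·K⁻¹] / [kg] = m²·s⁻²·K⁻¹
  D. Pa·m³ = N·m⁻²·m³ = kg·m²·s⁻²
All reduce to kg·m²·s⁻² except C., which is m²·s⁻²·K⁻¹.

C.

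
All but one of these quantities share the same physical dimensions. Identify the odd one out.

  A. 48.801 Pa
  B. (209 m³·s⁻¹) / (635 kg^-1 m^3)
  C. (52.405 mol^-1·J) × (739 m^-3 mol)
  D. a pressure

In SI base units:
  A. Pa = N·m⁻² = kg·m⁻¹·s⁻²
  B. [m³·s⁻¹] / [kg⁻¹·m³] = kg·s⁻¹
  C. [kg·m²·s⁻²·mol⁻¹] · [m⁻³·mol] = kg·m⁻¹·s⁻²
  D. [pressure] = kg·m⁻¹·s⁻²
All reduce to kg·m⁻¹·s⁻² except B., which is kg·s⁻¹.

B.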